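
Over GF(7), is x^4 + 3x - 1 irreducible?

Write m(x) = x^4 + 3x - 1.
Check for roots in GF(7): m(0) = 6; m(1) = 3; m(2) = 0 → root; m(3) = 5; m(4) = 1; m(5) = 2; m(6) = 4.
m(2) = 0, so (x − 2) divides m(x); m is reducible.

No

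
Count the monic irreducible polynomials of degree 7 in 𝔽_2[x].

The number of monic irreducibles of degree 7 over GF(2) is (1/7)·Σ_{d∣7} μ(7/d) 2^d.
Divisors of 7: 1, 7; μ(7/d) for each: -1, 1.
Σ = − 2^1 + 2^7 = 126.
N = 126/7 = 18.

18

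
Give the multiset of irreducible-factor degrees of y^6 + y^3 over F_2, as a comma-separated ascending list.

1, 1, 1, 1, 2

Write f(y) = y^6 + y^3.
Roots in F_2: f(0) = 0 → root; f(1) = 0 → root.
Linear factors from roots: (y), (y + 1).
Complete factorization: f(y) = (y + 1)·(y)^3·(y^2 + y + 1).
Factor degrees with multiplicity: 1 + 1 + 1 + 1 + 2 = 6.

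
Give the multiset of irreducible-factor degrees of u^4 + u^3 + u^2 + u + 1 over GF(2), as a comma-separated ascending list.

4

Write g(u) = u^4 + u^3 + u^2 + u + 1.
Roots in GF(2): g(0) = 1; g(1) = 1.
Complete factorization: g(u) = (u^4 + u^3 + u^2 + u + 1).
Factor degrees with multiplicity: 4 = 4.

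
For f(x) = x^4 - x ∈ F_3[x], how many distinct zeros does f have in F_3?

2

Evaluate at each of the 3 elements of F_3:
f(0) = 0 → root; f(1) = 0 → root; f(2) = 2.
Roots: {0, 1}.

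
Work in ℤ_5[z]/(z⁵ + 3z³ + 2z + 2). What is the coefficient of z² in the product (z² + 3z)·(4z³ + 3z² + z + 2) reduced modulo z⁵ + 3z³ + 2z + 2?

0

Multiply in ℤ_5[z]: (z² + 3z)·(4z³ + 3z² + z + 2) = 4z⁵ + z.
Reduce using z⁵ ≡ 2z³ + 3z + 3 (mod z⁵ + 3z³ + 2z + 2).
Reduced: 3z³ + 3z + 2.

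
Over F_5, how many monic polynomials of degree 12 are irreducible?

Gauss's count: N_{5}(12) = (1/12) Σ_{d|12} μ(12/d)·5^d.
Divisors of 12: 1, 2, 3, 4, 6, 12; μ(12/d) for each: 0, 1, 0, -1, -1, 1.
Σ = 5^2 − 5^4 − 5^6 + 5^12 = 244124400.
N = 244124400/12 = 20343700.

20343700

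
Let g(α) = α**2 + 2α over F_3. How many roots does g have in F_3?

Evaluate at each of the 3 elements of F_3:
g(0) = 0 → root; g(1) = 0 → root; g(2) = 2.
Roots: {0, 1}.

2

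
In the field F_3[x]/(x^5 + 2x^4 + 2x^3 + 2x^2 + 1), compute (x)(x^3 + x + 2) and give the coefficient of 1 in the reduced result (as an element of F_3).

0

Multiply in F_3[x]: (x)·(x^3 + x + 2) = x^4 + x^2 + 2x.
Reduced: x^4 + x^2 + 2x.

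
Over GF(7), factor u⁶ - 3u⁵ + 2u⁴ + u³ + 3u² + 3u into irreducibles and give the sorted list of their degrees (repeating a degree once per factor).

Write g(u) = u⁶ - 3u⁵ + 2u⁴ + u³ + 3u² + 3u.
Linear factors from roots: (u), (u - 1).
Complete factorization: g(u) = (u)·(u - 1)·(u⁴ - 2u³ + u - 3).
Factor degrees with multiplicity: 1 + 1 + 4 = 6.

1, 1, 4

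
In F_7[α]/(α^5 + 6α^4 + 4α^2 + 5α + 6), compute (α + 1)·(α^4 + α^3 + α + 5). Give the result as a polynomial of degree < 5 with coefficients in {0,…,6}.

3α^4 + α^3 + 4α^2 + α + 6

Multiply in F_7[α]: (α + 1)·(α^4 + α^3 + α + 5) = α^5 + 2α^4 + α^3 + α^2 + 6α + 5.
Reduce using α^5 ≡ α^4 + 3α^2 + 2α + 1 (mod α^5 + 6α^4 + 4α^2 + 5α + 6).
Reduced: 3α^4 + α^3 + 4α^2 + α + 6.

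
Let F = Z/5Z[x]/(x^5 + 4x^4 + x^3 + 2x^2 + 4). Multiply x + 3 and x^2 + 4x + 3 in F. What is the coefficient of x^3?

Multiply in Z/5Z[x]: (x + 3)·(x^2 + 4x + 3) = x^3 + 2x^2 + 4.
Reduced: x^3 + 2x^2 + 4.

1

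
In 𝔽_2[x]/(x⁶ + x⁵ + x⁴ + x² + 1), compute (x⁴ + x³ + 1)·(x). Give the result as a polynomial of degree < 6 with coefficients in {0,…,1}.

Multiply in 𝔽_2[x]: (x⁴ + x³ + 1)·(x) = x⁵ + x⁴ + x.
Reduced: x⁵ + x⁴ + x.

x^5 + x^4 + x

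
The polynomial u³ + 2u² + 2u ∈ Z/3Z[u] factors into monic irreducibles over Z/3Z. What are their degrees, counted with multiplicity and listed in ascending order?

Write h(u) = u³ + 2u² + 2u.
Roots in Z/3Z: h(0) = 0 → root; h(1) = 2; h(2) = 2.
Linear factors from roots: (u).
Complete factorization: h(u) = (u)·(u² + 2u + 2).
Factor degrees with multiplicity: 1 + 2 = 3.

1, 2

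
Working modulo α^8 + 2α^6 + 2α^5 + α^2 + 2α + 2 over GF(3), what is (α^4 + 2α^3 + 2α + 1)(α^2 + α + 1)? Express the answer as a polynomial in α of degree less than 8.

α^6 + α^3 + 1

Multiply in GF(3)[α]: (α^4 + 2α^3 + 2α + 1)·(α^2 + α + 1) = α^6 + α^3 + 1.
Reduced: α^6 + α^3 + 1.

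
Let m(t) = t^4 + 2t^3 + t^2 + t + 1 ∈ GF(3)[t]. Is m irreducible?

No

Check for roots in GF(3): m(0) = 1; m(1) = 0 → root; m(2) = 0 → root.
m(1) = 0, so (t − 1) divides m(t); m is reducible.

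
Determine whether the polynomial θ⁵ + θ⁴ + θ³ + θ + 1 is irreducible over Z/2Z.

Write m(θ) = θ⁵ + θ⁴ + θ³ + θ + 1.
Check for roots in Z/2Z: m(0) = 1; m(1) = 1.
No roots, so no linear factors.
Monic irreducibles of degree 2 over GF(2): θ² + θ + 1.
None of them divide m (all give nonzero remainder).
No irreducible factor of degree ≤ 2 exists, so m is irreducible over GF(2).

Yes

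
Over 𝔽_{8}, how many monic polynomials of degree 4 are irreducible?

1008

By the necklace-counting formula, N_8(4) = (1/4) Σ_{d|4} μ(4/d)·8^d.
Divisors of 4: 1, 2, 4; μ(4/d) for each: 0, -1, 1.
Σ = − 8^2 + 8^4 = 4032.
N = 4032/4 = 1008.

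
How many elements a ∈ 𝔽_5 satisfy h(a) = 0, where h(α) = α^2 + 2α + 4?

Evaluate at each of the 5 elements of 𝔽_5:
h(0) = 4; h(1) = 2; h(2) = 2; h(3) = 4; h(4) = 3.
No element is a root.

0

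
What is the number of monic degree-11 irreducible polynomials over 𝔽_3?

The number of monic irreducibles of degree 11 over GF(3) is (1/11)·Σ_{d∣11} μ(11/d) 3^d.
Divisors of 11: 1, 11; μ(11/d) for each: -1, 1.
Σ = − 3^1 + 3^11 = 177144.
N = 177144/11 = 16104.

16104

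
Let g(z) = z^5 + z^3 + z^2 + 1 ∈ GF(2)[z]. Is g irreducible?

Check for roots in GF(2): g(0) = 1; g(1) = 0 → root.
g(1) = 0, so (z − 1) divides g(z); g is reducible.

No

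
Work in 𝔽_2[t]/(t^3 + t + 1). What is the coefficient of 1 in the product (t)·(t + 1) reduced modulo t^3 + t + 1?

0

Multiply in 𝔽_2[t]: (t)·(t + 1) = t^2 + t.
Reduced: t^2 + t.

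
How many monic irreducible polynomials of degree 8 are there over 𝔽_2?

The number of monic irreducibles of degree 8 over GF(2) is (1/8)·Σ_{d∣8} μ(8/d) 2^d.
Divisors of 8: 1, 2, 4, 8; μ(8/d) for each: 0, 0, -1, 1.
Σ = − 2^4 + 2^8 = 240.
N = 240/8 = 30.

30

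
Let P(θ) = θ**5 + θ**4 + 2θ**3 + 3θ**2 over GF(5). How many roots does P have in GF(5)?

Evaluate at each of the 5 elements of GF(5):
P(0) = 0 → root; P(1) = 2; P(2) = 1; P(3) = 0 → root; P(4) = 1.
Roots: {0, 3}.

2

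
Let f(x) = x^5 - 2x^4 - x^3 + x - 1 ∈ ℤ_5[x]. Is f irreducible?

Check for roots in ℤ_5: f(0) = 4; f(1) = 3; f(2) = 3; f(3) = 1; f(4) = 1.
No roots, so no linear factors.
Degree-2 irreducible divisors: test the 10 monic irreducibles of degree 2 over GF(5).
None of them divide f (all give nonzero remainder).
No irreducible factor of degree ≤ 2 exists, so f is irreducible over GF(5).

Yes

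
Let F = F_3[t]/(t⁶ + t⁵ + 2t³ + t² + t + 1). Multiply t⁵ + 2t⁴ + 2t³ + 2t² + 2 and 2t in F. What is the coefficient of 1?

1

Multiply in F_3[t]: (t⁵ + 2t⁴ + 2t³ + 2t² + 2)·(2t) = 2t⁶ + t⁵ + t⁴ + t³ + t.
Reduce using t⁶ ≡ 2t⁵ + t³ + 2t² + 2t + 2 (mod t⁶ + t⁵ + 2t³ + t² + t + 1).
Reduced: 2t⁵ + t⁴ + t² + 2t + 1.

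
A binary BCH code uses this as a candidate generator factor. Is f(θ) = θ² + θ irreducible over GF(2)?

Check for roots in GF(2): f(0) = 0 → root; f(1) = 0 → root.
f(0) = 0, so (θ) divides f(θ); f is reducible.

No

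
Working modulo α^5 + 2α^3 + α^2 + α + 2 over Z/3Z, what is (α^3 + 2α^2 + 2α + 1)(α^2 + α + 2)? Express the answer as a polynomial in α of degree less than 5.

α^3 + α

Multiply in Z/3Z[α]: (α^3 + 2α^2 + 2α + 1)·(α^2 + α + 2) = α^5 + α^2 + 2α + 2.
Reduce using α^5 ≡ α^3 + 2α^2 + 2α + 1 (mod α^5 + 2α^3 + α^2 + α + 2).
Reduced: α^3 + α.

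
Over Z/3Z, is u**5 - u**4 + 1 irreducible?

Write P(u) = u**5 - u**4 + 1.
Check for roots in Z/3Z: P(0) = 1; P(1) = 1; P(2) = 2.
No roots, so no linear factors.
Monic irreducibles of degree 2 over GF(3): u**2 + 1, u**2 + u - 1, u**2 - u - 1.
None of them divide P (all give nonzero remainder).
No irreducible factor of degree ≤ 2 exists, so P is irreducible over GF(3).

Yes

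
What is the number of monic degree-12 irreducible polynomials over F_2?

335

Gauss's count: N_{2}(12) = (1/12) Σ_{d|12} μ(12/d)·2^d.
Divisors of 12: 1, 2, 3, 4, 6, 12; μ(12/d) for each: 0, 1, 0, -1, -1, 1.
Σ = 2^2 − 2^4 − 2^6 + 2^12 = 4020.
N = 4020/12 = 335.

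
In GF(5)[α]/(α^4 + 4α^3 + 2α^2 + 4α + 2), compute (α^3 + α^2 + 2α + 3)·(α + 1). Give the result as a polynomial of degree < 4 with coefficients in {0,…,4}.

Multiply in GF(5)[α]: (α^3 + α^2 + 2α + 3)·(α + 1) = α^4 + 2α^3 + 3α^2 + 3.
Reduce using α^4 ≡ α^3 + 3α^2 + α + 3 (mod α^4 + 4α^3 + 2α^2 + 4α + 2).
Reduced: 3α^3 + α^2 + α + 1.

3α^3 + α^2 + α + 1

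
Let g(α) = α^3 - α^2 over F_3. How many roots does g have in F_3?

2

Evaluate at each of the 3 elements of F_3:
g(0) = 0 → root; g(1) = 0 → root; g(2) = 1.
Roots: {0, 1}.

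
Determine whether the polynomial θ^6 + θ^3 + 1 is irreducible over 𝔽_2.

Write m(θ) = θ^6 + θ^3 + 1.
Check for roots in 𝔽_2: m(0) = 1; m(1) = 1.
No roots, so no linear factors.
Monic irreducibles of degree 2 over GF(2): θ^2 + θ + 1.
None of them divide m (all give nonzero remainder).
Monic irreducibles of degree 3 over GF(2): θ^3 + θ + 1, θ^3 + θ^2 + 1.
None of them divide m (all give nonzero remainder).
No irreducible factor of degree ≤ 3 exists, so m is irreducible over GF(2).

Yes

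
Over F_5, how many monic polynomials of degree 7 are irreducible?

11160

x^(5^7) − x is the product of all monic irreducibles of degree dividing 7; Möbius inversion gives N = (1/7) Σ μ(7/d)·5^d.
Divisors of 7: 1, 7; μ(7/d) for each: -1, 1.
Σ = − 5^1 + 5^7 = 78120.
N = 78120/7 = 11160.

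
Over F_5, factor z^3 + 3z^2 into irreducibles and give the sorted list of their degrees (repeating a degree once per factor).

Write g(z) = z^3 + 3z^2.
Roots in F_5: g(0) = 0 → root; g(1) = 4; g(2) = 0 → root; g(3) = 4; g(4) = 2.
Linear factors from roots: (z), (z + 3).
Complete factorization: g(z) = (z + 3)·(z)^2.
Factor degrees with multiplicity: 1 + 1 + 1 = 3.

1, 1, 1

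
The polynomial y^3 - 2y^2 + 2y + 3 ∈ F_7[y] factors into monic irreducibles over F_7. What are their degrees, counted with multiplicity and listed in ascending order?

1, 2

Write f(y) = y^3 - 2y^2 + 2y + 3.
Linear factors from roots: (y - 2).
Complete factorization: f(y) = (y - 2)·(y^2 + 2).
Factor degrees with multiplicity: 1 + 2 = 3.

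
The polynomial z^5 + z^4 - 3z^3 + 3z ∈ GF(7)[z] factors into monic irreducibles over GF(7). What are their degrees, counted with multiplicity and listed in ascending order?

Write f(z) = z^5 + z^4 - 3z^3 + 3z.
Linear factors from roots: (z), (z - 3), (z + 1).
Complete factorization: f(z) = (z)·(z + 1)·(z - 3)·(z^2 + 3z - 1).
Factor degrees with multiplicity: 1 + 1 + 1 + 2 = 5.

1, 1, 1, 2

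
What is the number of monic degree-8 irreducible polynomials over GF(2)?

30

The number of monic irreducibles of degree 8 over GF(2) is (1/8)·Σ_{d∣8} μ(8/d) 2^d.
Divisors of 8: 1, 2, 4, 8; μ(8/d) for each: 0, 0, -1, 1.
Σ = − 2^4 + 2^8 = 240.
N = 240/8 = 30.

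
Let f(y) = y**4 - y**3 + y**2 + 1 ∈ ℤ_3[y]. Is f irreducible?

Check for roots in ℤ_3: f(0) = 1; f(1) = 2; f(2) = 1.
No roots, so no linear factors.
Monic irreducibles of degree 2 over GF(3): y**2 + 1, y**2 + y - 1, y**2 - y - 1.
None of them divide f (all give nonzero remainder).
No irreducible factor of degree ≤ 2 exists, so f is irreducible over GF(3).

Yes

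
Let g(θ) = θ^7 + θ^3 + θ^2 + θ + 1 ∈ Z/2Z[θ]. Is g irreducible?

Yes

Check for roots in Z/2Z: g(0) = 1; g(1) = 1.
No roots, so no linear factors.
Monic irreducibles of degree 2 over GF(2): θ^2 + θ + 1.
None of them divide g (all give nonzero remainder).
Monic irreducibles of degree 3 over GF(2): θ^3 + θ + 1, θ^3 + θ^2 + 1.
None of them divide g (all give nonzero remainder).
No irreducible factor of degree ≤ 3 exists, so g is irreducible over GF(2).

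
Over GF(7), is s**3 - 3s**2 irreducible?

No

Write g(s) = s**3 - 3s**2.
Check for roots in GF(7): g(0) = 0 → root; g(1) = 5; g(2) = 3; g(3) = 0 → root; g(4) = 2; g(5) = 1; g(6) = 3.
g(0) = 0, so (s) divides g(s); g is reducible.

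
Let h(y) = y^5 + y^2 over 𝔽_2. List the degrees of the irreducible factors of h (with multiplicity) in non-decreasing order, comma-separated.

1, 1, 1, 2

Roots in 𝔽_2: h(0) = 0 → root; h(1) = 0 → root.
Linear factors from roots: (y), (y + 1).
Complete factorization: h(y) = (y + 1)·(y)^2·(y^2 + y + 1).
Factor degrees with multiplicity: 1 + 1 + 1 + 2 = 5.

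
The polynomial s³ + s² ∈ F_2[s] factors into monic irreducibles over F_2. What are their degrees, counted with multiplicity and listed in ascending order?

1, 1, 1

Write g(s) = s³ + s².
Roots in F_2: g(0) = 0 → root; g(1) = 0 → root.
Linear factors from roots: (s), (s + 1).
Complete factorization: g(s) = (s + 1)·(s)^2.
Factor degrees with multiplicity: 1 + 1 + 1 = 3.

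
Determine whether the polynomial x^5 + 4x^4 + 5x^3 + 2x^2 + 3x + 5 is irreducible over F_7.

Write m(x) = x^5 + 4x^4 + 5x^3 + 2x^2 + 3x + 5.
Check for roots in F_7: m(0) = 5; m(1) = 6; m(2) = 1; m(3) = 6; m(4) = 2; m(5) = 6; m(6) = 2.
No roots, so no linear factors.
Degree-2 irreducible divisors: test the 21 monic irreducibles of degree 2 over GF(7).
None of them divide m (all give nonzero remainder).
No irreducible factor of degree ≤ 2 exists, so m is irreducible over GF(7).

Yes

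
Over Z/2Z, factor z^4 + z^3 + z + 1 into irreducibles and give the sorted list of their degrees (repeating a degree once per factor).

1, 1, 2

Write h(z) = z^4 + z^3 + z + 1.
Roots in Z/2Z: h(0) = 1; h(1) = 0 → root.
Linear factors from roots: (z + 1).
Complete factorization: h(z) = (z + 1)^2·(z^2 + z + 1).
Factor degrees with multiplicity: 1 + 1 + 2 = 4.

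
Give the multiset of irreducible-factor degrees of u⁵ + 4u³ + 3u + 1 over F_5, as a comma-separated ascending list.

Write g(u) = u⁵ + 4u³ + 3u + 1.
Roots in F_5: g(0) = 1; g(1) = 4; g(2) = 1; g(3) = 1; g(4) = 3.
Complete factorization: g(u) = (u⁵ + 4u³ + 3u + 1).
Factor degrees with multiplicity: 5 = 5.

5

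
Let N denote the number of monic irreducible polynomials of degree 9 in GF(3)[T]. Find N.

2184

x^(3^9) − x is the product of all monic irreducibles of degree dividing 9; Möbius inversion gives N = (1/9) Σ μ(9/d)·3^d.
Divisors of 9: 1, 3, 9; μ(9/d) for each: 0, -1, 1.
Σ = − 3^3 + 3^9 = 19656.
N = 19656/9 = 2184.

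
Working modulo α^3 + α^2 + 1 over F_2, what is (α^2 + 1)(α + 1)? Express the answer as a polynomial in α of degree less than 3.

Multiply in F_2[α]: (α^2 + 1)·(α + 1) = α^3 + α^2 + α + 1.
Reduce using α^3 ≡ α^2 + 1 (mod α^3 + α^2 + 1).
Reduced: α.

α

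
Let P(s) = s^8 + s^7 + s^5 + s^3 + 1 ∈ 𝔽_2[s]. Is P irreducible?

Check for roots in 𝔽_2: P(0) = 1; P(1) = 1.
No roots, so no linear factors.
Monic irreducibles of degree 2 over GF(2): s^2 + s + 1.
None of them divide P (all give nonzero remainder).
Monic irreducibles of degree 3 over GF(2): s^3 + s + 1, s^3 + s^2 + 1.
None of them divide P (all give nonzero remainder).
Monic irreducibles of degree 4 over GF(2): s^4 + s + 1, s^4 + s^3 + 1, s^4 + s^3 + s^2 + s + 1.
None of them divide P (all give nonzero remainder).
No irreducible factor of degree ≤ 4 exists, so P is irreducible over GF(2).

Yes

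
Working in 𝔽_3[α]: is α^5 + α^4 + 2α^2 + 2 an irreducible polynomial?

Write h(α) = α^5 + α^4 + 2α^2 + 2.
Check for roots in 𝔽_3: h(0) = 2; h(1) = 0 → root; h(2) = 1.
h(1) = 0, so (α − 1) divides h(α); h is reducible.

No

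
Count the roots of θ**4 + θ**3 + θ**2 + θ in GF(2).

Write f(θ) = θ**4 + θ**3 + θ**2 + θ.
Evaluate at each of the 2 elements of GF(2):
f(0) = 0 → root; f(1) = 0 → root.
Roots: {0, 1}.

2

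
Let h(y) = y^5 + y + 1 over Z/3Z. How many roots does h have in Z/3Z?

1

Evaluate at each of the 3 elements of Z/3Z:
h(0) = 1; h(1) = 0 → root; h(2) = 2.
Roots: {1}.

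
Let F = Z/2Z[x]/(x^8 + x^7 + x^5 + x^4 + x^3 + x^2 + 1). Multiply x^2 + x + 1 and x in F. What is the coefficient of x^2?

Multiply in Z/2Z[x]: (x^2 + x + 1)·(x) = x^3 + x^2 + x.
Reduced: x^3 + x^2 + x.

1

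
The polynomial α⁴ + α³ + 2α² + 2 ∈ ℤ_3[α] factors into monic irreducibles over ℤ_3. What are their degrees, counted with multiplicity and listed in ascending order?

Write g(α) = α⁴ + α³ + 2α² + 2.
Roots in ℤ_3: g(0) = 2; g(1) = 0 → root; g(2) = 1.
Linear factors from roots: (α + 2).
Complete factorization: g(α) = (α + 2)·(α³ + 2α² + α + 1).
Factor degrees with multiplicity: 1 + 3 = 4.

1, 3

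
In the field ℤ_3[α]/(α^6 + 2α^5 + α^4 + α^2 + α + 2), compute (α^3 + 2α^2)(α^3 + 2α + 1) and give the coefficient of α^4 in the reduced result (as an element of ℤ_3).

1

Multiply in ℤ_3[α]: (α^3 + 2α^2)·(α^3 + 2α + 1) = α^6 + 2α^5 + 2α^4 + 2α^3 + 2α^2.
Reduce using α^6 ≡ α^5 + 2α^4 + 2α^2 + 2α + 1 (mod α^6 + 2α^5 + α^4 + α^2 + α + 2).
Reduced: α^4 + 2α^3 + α^2 + 2α + 1.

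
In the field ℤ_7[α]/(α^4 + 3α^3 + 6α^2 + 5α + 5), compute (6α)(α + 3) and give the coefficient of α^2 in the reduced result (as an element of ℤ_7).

6

Multiply in ℤ_7[α]: (6α)·(α + 3) = 6α^2 + 4α.
Reduced: 6α^2 + 4α.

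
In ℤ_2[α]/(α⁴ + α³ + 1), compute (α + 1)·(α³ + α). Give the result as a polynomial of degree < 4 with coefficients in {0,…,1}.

Multiply in ℤ_2[α]: (α + 1)·(α³ + α) = α⁴ + α³ + α² + α.
Reduce using α⁴ ≡ α³ + 1 (mod α⁴ + α³ + 1).
Reduced: α² + α + 1.

α^2 + α + 1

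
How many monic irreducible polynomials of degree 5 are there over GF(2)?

Gauss's count: N_{2}(5) = (1/5) Σ_{d|5} μ(5/d)·2^d.
Divisors of 5: 1, 5; μ(5/d) for each: -1, 1.
Σ = − 2^1 + 2^5 = 30.
N = 30/5 = 6.

6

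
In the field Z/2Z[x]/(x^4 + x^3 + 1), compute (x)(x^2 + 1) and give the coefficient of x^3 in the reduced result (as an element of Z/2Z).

1

Multiply in Z/2Z[x]: (x)·(x^2 + 1) = x^3 + x.
Reduced: x^3 + x.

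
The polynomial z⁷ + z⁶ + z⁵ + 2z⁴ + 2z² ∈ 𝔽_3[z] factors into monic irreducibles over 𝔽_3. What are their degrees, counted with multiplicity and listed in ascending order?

Write h(z) = z⁷ + z⁶ + z⁵ + 2z⁴ + 2z².
Roots in 𝔽_3: h(0) = 0 → root; h(1) = 1; h(2) = 0 → root.
Linear factors from roots: (z), (z + 1).
Complete factorization: h(z) = (z)^2·(z + 1)^2·(z³ + 2z² + 2z + 2).
Factor degrees with multiplicity: 1 + 1 + 1 + 1 + 3 = 7.

1, 1, 1, 1, 3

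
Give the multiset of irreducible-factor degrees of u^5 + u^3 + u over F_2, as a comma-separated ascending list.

Write h(u) = u^5 + u^3 + u.
Roots in F_2: h(0) = 0 → root; h(1) = 1.
Linear factors from roots: (u).
Complete factorization: h(u) = (u)·(u^2 + u + 1)^2.
Factor degrees with multiplicity: 1 + 2 + 2 = 5.

1, 2, 2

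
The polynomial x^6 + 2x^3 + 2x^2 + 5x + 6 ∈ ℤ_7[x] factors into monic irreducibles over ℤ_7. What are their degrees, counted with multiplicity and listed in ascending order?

Write f(x) = x^6 + 2x^3 + 2x^2 + 5x + 6.
Complete factorization: f(x) = (x^6 + 2x^3 + 2x^2 + 5x + 6).
Factor degrees with multiplicity: 6 = 6.

6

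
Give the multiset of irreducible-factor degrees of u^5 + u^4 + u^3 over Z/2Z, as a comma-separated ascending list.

1, 1, 1, 2

Write f(u) = u^5 + u^4 + u^3.
Roots in Z/2Z: f(0) = 0 → root; f(1) = 1.
Linear factors from roots: (u).
Complete factorization: f(u) = (u)^3·(u^2 + u + 1).
Factor degrees with multiplicity: 1 + 1 + 1 + 2 = 5.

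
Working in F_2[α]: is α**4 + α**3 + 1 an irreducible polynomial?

Write P(α) = α**4 + α**3 + 1.
Check for roots in F_2: P(0) = 1; P(1) = 1.
No roots, so no linear factors.
Monic irreducibles of degree 2 over GF(2): α**2 + α + 1.
None of them divide P (all give nonzero remainder).
No irreducible factor of degree ≤ 2 exists, so P is irreducible over GF(2).

Yes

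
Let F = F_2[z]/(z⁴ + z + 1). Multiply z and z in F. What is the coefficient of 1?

0

Multiply in F_2[z]: (z)·(z) = z².
Reduced: z².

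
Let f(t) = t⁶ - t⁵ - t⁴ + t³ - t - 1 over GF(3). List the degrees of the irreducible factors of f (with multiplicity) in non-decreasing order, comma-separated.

1, 2, 3

Roots in GF(3): f(0) = 2; f(1) = 1; f(2) = 0 → root.
Linear factors from roots: (t + 1).
Complete factorization: f(t) = (t + 1)·(t² + 1)·(t³ + t² - 1).
Factor degrees with multiplicity: 1 + 2 + 3 = 6.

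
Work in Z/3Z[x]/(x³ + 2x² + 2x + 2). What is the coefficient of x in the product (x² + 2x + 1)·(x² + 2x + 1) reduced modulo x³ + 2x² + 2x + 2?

Multiply in Z/3Z[x]: (x² + 2x + 1)·(x² + 2x + 1) = x⁴ + x³ + x + 1.
Reduce using x³ ≡ x² + x + 1 (mod x³ + 2x² + 2x + 2).
Reduced: x.

1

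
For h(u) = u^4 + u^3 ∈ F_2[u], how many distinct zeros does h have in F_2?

2

Evaluate at each of the 2 elements of F_2:
h(0) = 0 → root; h(1) = 0 → root.
Roots: {0, 1}.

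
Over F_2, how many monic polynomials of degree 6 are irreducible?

By the necklace-counting formula, N_2(6) = (1/6) Σ_{d|6} μ(6/d)·2^d.
Divisors of 6: 1, 2, 3, 6; μ(6/d) for each: 1, -1, -1, 1.
Σ = 2^1 − 2^2 − 2^3 + 2^6 = 54.
N = 54/6 = 9.

9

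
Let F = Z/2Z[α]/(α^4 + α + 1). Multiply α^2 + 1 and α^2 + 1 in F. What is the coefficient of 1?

0

Multiply in Z/2Z[α]: (α^2 + 1)·(α^2 + 1) = α^4 + 1.
Reduce using α^4 ≡ α + 1 (mod α^4 + α + 1).
Reduced: α.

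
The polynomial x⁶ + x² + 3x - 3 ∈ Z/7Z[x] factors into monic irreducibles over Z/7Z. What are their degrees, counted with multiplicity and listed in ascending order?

Write g(x) = x⁶ + x² + 3x - 3.
Complete factorization: g(x) = (x⁶ + x² + 3x - 3).
Factor degrees with multiplicity: 6 = 6.

6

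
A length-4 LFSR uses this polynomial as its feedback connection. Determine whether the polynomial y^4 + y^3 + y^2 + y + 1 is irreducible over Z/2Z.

Write m(y) = y^4 + y^3 + y^2 + y + 1.
Check for roots in Z/2Z: m(0) = 1; m(1) = 1.
No roots, so no linear factors.
Monic irreducibles of degree 2 over GF(2): y^2 + y + 1.
None of them divide m (all give nonzero remainder).
No irreducible factor of degree ≤ 2 exists, so m is irreducible over GF(2).

Yes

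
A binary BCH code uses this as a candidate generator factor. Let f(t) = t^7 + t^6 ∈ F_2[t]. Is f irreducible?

No

Check for roots in F_2: f(0) = 0 → root; f(1) = 0 → root.
f(0) = 0, so (t) divides f(t); f is reducible.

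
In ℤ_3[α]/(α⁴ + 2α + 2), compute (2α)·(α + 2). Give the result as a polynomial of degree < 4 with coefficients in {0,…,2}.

2α^2 + α

Multiply in ℤ_3[α]: (2α)·(α + 2) = 2α² + α.
Reduced: 2α² + α.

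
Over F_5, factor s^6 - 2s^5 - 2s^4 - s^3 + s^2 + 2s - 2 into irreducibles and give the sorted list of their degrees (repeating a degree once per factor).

3, 3

Write g(s) = s^6 - 2s^5 - 2s^4 - s^3 + s^2 + 2s - 2.
Roots in F_5: g(0) = 3; g(1) = 2; g(2) = 1; g(3) = 2; g(4) = 4.
Complete factorization: g(s) = (s^3 - s^2 - 2s - 1)·(s^3 - s^2 - s + 2).
Factor degrees with multiplicity: 3 + 3 = 6.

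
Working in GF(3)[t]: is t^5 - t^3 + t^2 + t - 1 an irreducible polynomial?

Write g(t) = t^5 - t^3 + t^2 + t - 1.
Check for roots in GF(3): g(0) = 2; g(1) = 1; g(2) = 2.
No roots, so no linear factors.
Monic irreducibles of degree 2 over GF(3): t^2 + 1, t^2 + t - 1, t^2 - t - 1.
None of them divide g (all give nonzero remainder).
No irreducible factor of degree ≤ 2 exists, so g is irreducible over GF(3).

Yes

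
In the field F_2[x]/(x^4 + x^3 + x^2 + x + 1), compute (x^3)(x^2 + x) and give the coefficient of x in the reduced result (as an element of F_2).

1

Multiply in F_2[x]: (x^3)·(x^2 + x) = x^5 + x^4.
Reduce using x^4 ≡ x^3 + x^2 + x + 1 (mod x^4 + x^3 + x^2 + x + 1).
Reduced: x^3 + x^2 + x.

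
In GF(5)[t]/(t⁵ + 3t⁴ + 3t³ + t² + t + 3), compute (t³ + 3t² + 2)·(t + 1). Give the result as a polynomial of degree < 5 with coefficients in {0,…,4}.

Multiply in GF(5)[t]: (t³ + 3t² + 2)·(t + 1) = t⁴ + 4t³ + 3t² + 2t + 2.
Reduced: t⁴ + 4t³ + 3t² + 2t + 2.

t^4 + 4t^3 + 3t^2 + 2t + 2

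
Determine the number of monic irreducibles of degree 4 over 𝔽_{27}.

By the necklace-counting formula, N_27(4) = (1/4) Σ_{d|4} μ(4/d)·27^d.
Divisors of 4: 1, 2, 4; μ(4/d) for each: 0, -1, 1.
Σ = − 27^2 + 27^4 = 530712.
N = 530712/4 = 132678.

132678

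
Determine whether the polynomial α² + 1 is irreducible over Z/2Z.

No

Write m(α) = α² + 1.
Check for roots in Z/2Z: m(0) = 1; m(1) = 0 → root.
m(1) = 0, so (α − 1) divides m(α); m is reducible.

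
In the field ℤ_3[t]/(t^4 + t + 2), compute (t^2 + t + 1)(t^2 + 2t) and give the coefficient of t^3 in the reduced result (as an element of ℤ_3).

Multiply in ℤ_3[t]: (t^2 + t + 1)·(t^2 + 2t) = t^4 + 2t.
Reduce using t^4 ≡ 2t + 1 (mod t^4 + t + 2).
Reduced: t + 1.

0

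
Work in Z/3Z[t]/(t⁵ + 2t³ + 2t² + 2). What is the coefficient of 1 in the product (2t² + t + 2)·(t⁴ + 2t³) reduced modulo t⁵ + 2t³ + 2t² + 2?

Multiply in Z/3Z[t]: (2t² + t + 2)·(t⁴ + 2t³) = 2t⁶ + 2t⁵ + t⁴ + t³.
Reduce using t⁵ ≡ t³ + t² + 1 (mod t⁵ + 2t³ + 2t² + 2).
Reduced: 2t³ + 2t² + 2t + 2.

2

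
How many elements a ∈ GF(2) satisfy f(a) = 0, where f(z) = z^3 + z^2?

Evaluate at each of the 2 elements of GF(2):
f(0) = 0 → root; f(1) = 0 → root.
Roots: {0, 1}.

2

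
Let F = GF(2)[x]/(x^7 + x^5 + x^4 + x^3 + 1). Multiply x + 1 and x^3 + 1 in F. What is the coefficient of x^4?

Multiply in GF(2)[x]: (x + 1)·(x^3 + 1) = x^4 + x^3 + x + 1.
Reduced: x^4 + x^3 + x + 1.

1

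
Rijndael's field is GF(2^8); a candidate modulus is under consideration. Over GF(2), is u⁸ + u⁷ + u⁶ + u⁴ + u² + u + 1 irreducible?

Write m(u) = u⁸ + u⁷ + u⁶ + u⁴ + u² + u + 1.
Check for roots in GF(2): m(0) = 1; m(1) = 1.
No roots, so no linear factors.
Monic irreducibles of degree 2 over GF(2): u² + u + 1.
None of them divide m (all give nonzero remainder).
Monic irreducibles of degree 3 over GF(2): u³ + u + 1, u³ + u² + 1.
None of them divide m (all give nonzero remainder).
Monic irreducibles of degree 4 over GF(2): u⁴ + u + 1, u⁴ + u³ + 1, u⁴ + u³ + u² + u + 1.
None of them divide m (all give nonzero remainder).
No irreducible factor of degree ≤ 4 exists, so m is irreducible over GF(2).

Yes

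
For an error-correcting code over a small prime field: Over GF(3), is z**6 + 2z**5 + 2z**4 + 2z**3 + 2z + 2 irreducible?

Yes

Write f(z) = z**6 + 2z**5 + 2z**4 + 2z**3 + 2z + 2.
Check for roots in GF(3): f(0) = 2; f(1) = 2; f(2) = 2.
No roots, so no linear factors.
Monic irreducibles of degree 2 over GF(3): z**2 + 1, z**2 + z + 2, z**2 + 2z + 2.
None of them divide f (all give nonzero remainder).
Degree-3 irreducible divisors: test the 8 monic irreducibles of degree 3 over GF(3).
None of them divide f (all give nonzero remainder).
No irreducible factor of degree ≤ 3 exists, so f is irreducible over GF(3).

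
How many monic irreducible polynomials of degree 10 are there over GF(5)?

976248

Gauss's count: N_{5}(10) = (1/10) Σ_{d|10} μ(10/d)·5^d.
Divisors of 10: 1, 2, 5, 10; μ(10/d) for each: 1, -1, -1, 1.
Σ = 5^1 − 5^2 − 5^5 + 5^10 = 9762480.
N = 9762480/10 = 976248.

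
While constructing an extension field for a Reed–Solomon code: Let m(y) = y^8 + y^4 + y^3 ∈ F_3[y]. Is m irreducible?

Check for roots in F_3: m(0) = 0 → root; m(1) = 0 → root; m(2) = 1.
m(0) = 0, so (y) divides m(y); m is reducible.

No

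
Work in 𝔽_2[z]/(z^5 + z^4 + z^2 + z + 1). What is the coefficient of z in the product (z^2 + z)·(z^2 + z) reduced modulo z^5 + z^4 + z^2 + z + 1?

0

Multiply in 𝔽_2[z]: (z^2 + z)·(z^2 + z) = z^4 + z^2.
Reduced: z^4 + z^2.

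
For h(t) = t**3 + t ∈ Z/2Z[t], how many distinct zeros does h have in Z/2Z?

2

Evaluate at each of the 2 elements of Z/2Z:
h(0) = 0 → root; h(1) = 0 → root.
Roots: {0, 1}.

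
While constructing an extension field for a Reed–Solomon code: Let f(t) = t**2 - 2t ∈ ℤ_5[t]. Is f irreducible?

Check for roots in ℤ_5: f(0) = 0 → root; f(1) = 4; f(2) = 0 → root; f(3) = 3; f(4) = 3.
f(0) = 0, so (t) divides f(t); f is reducible.

No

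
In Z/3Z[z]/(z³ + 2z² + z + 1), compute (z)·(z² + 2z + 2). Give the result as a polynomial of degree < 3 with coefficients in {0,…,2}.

z + 2

Multiply in Z/3Z[z]: (z)·(z² + 2z + 2) = z³ + 2z² + 2z.
Reduce using z³ ≡ z² + 2z + 2 (mod z³ + 2z² + z + 1).
Reduced: z + 2.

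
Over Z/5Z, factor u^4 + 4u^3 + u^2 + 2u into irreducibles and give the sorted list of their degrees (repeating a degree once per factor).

1, 3

Write f(u) = u^4 + 4u^3 + u^2 + 2u.
Roots in Z/5Z: f(0) = 0 → root; f(1) = 3; f(2) = 1; f(3) = 4; f(4) = 1.
Linear factors from roots: (u).
Complete factorization: f(u) = (u)·(u^3 + 4u^2 + u + 2).
Factor degrees with multiplicity: 1 + 3 = 4.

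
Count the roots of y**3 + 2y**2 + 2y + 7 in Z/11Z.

1

Write h(y) = y**3 + 2y**2 + 2y + 7.
Evaluate at each of the 11 elements of Z/11Z:
h(0) = 7; h(1) = 1; h(2) = 5; h(3) = 3; h(4) = 1; h(5) = 5; h(6) = 10; h(7) = 0 → root; h(8) = 3; h(9) = 3; h(10) = 6.
Roots: {7}.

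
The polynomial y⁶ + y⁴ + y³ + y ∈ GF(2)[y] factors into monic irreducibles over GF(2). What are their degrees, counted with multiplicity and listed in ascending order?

1, 1, 1, 1, 2

Write g(y) = y⁶ + y⁴ + y³ + y.
Roots in GF(2): g(0) = 0 → root; g(1) = 0 → root.
Linear factors from roots: (y), (y + 1).
Complete factorization: g(y) = (y)·(y + 1)^3·(y² + y + 1).
Factor degrees with multiplicity: 1 + 1 + 1 + 1 + 2 = 6.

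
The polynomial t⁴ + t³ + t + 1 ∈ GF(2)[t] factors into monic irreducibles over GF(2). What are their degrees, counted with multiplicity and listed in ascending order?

1, 1, 2

Write f(t) = t⁴ + t³ + t + 1.
Roots in GF(2): f(0) = 1; f(1) = 0 → root.
Linear factors from roots: (t + 1).
Complete factorization: f(t) = (t + 1)^2·(t² + t + 1).
Factor degrees with multiplicity: 1 + 1 + 2 = 4.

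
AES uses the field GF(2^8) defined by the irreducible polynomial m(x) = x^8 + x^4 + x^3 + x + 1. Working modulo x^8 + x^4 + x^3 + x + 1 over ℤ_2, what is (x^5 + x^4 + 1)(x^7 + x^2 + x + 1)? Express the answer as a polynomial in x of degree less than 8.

x^6 + x^5 + x^2

Multiply in ℤ_2[x]: (x^5 + x^4 + 1)·(x^7 + x^2 + x + 1) = x^12 + x^11 + x^4 + x^2 + x + 1.
Reduce using x^8 ≡ x^4 + x^3 + x + 1 (mod x^8 + x^4 + x^3 + x + 1).
Reduced: x^6 + x^5 + x^2.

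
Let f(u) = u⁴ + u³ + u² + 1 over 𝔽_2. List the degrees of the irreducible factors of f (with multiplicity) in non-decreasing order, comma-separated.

1, 3

Roots in 𝔽_2: f(0) = 1; f(1) = 0 → root.
Linear factors from roots: (u + 1).
Complete factorization: f(u) = (u + 1)·(u³ + u + 1).
Factor degrees with multiplicity: 1 + 3 = 4.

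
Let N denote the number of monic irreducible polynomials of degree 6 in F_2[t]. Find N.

9

By the necklace-counting formula, N_2(6) = (1/6) Σ_{d|6} μ(6/d)·2^d.
Divisors of 6: 1, 2, 3, 6; μ(6/d) for each: 1, -1, -1, 1.
Σ = 2^1 − 2^2 − 2^3 + 2^6 = 54.
N = 54/6 = 9.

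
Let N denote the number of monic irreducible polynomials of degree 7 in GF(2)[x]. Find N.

x^(2^7) − x is the product of all monic irreducibles of degree dividing 7; Möbius inversion gives N = (1/7) Σ μ(7/d)·2^d.
Divisors of 7: 1, 7; μ(7/d) for each: -1, 1.
Σ = − 2^1 + 2^7 = 126.
N = 126/7 = 18.

18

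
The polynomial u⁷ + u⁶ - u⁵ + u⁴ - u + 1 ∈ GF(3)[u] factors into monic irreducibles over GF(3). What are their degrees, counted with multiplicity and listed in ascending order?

7

Write f(u) = u⁷ + u⁶ - u⁵ + u⁴ - u + 1.
Roots in GF(3): f(0) = 1; f(1) = 2; f(2) = 1.
Complete factorization: f(u) = (u⁷ + u⁶ - u⁵ + u⁴ - u + 1).
Factor degrees with multiplicity: 7 = 7.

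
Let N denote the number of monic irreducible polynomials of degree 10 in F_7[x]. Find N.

28245840

Gauss's count: N_{7}(10) = (1/10) Σ_{d|10} μ(10/d)·7^d.
Divisors of 10: 1, 2, 5, 10; μ(10/d) for each: 1, -1, -1, 1.
Σ = 7^1 − 7^2 − 7^5 + 7^10 = 282458400.
N = 282458400/10 = 28245840.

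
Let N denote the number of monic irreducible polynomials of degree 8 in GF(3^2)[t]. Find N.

5380020

By the necklace-counting formula, N_9(8) = (1/8) Σ_{d|8} μ(8/d)·9^d.
Divisors of 8: 1, 2, 4, 8; μ(8/d) for each: 0, 0, -1, 1.
Σ = − 9^4 + 9^8 = 43040160.
N = 43040160/8 = 5380020.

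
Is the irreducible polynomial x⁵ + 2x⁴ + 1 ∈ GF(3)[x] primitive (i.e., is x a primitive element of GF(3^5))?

Yes

Write f(x) = x⁵ + 2x⁴ + 1.
|GF(3^5)^×| = 3^5 − 1 = 242. Prime factorization: 242 = 2·11^2.
f is primitive ⇔ x has order 242 in GF(3)[x]/(f), i.e. x^(242/q) ≠ 1 for each prime q | 242.
x^(121) mod f = 2.
x^(22) mod f = 2x² + 2x + 1.
None equal 1, so x has full order 242; f is primitive.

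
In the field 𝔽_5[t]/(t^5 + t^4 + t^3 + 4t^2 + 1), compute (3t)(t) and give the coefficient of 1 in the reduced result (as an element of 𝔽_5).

Multiply in 𝔽_5[t]: (3t)·(t) = 3t^2.
Reduced: 3t^2.

0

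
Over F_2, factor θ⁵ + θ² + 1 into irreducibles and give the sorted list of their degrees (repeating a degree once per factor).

Write h(θ) = θ⁵ + θ² + 1.
Roots in F_2: h(0) = 1; h(1) = 1.
Complete factorization: h(θ) = (θ⁵ + θ² + 1).
Factor degrees with multiplicity: 5 = 5.

5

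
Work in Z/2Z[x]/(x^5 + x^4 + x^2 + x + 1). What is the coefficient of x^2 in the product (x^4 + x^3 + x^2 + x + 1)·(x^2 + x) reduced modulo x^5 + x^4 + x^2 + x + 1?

Multiply in Z/2Z[x]: (x^4 + x^3 + x^2 + x + 1)·(x^2 + x) = x^6 + x.
Reduce using x^5 ≡ x^4 + x^2 + x + 1 (mod x^5 + x^4 + x^2 + x + 1).
Reduced: x^4 + x^3 + x + 1.

0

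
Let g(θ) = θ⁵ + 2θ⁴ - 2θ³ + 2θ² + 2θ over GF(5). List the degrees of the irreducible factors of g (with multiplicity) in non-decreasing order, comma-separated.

1, 1, 1, 1, 1

Roots in GF(5): g(0) = 0 → root; g(1) = 0 → root; g(2) = 0 → root; g(3) = 0 → root; g(4) = 3.
Linear factors from roots: (θ), (θ - 1), (θ - 2), (θ + 2).
Complete factorization: g(θ) = (θ)·(θ + 2)·(θ - 1)·(θ - 2)^2.
Factor degrees with multiplicity: 1 + 1 + 1 + 1 + 1 = 5.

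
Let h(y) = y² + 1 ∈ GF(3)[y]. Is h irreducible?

Yes

Check for roots in GF(3): h(0) = 1; h(1) = 2; h(2) = 2.
No roots. A degree-2 polynomial over a field with no linear factor is irreducible.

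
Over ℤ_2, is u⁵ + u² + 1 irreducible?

Write P(u) = u⁵ + u² + 1.
Check for roots in ℤ_2: P(0) = 1; P(1) = 1.
No roots, so no linear factors.
Monic irreducibles of degree 2 over GF(2): u² + u + 1.
None of them divide P (all give nonzero remainder).
No irreducible factor of degree ≤ 2 exists, so P is irreducible over GF(2).

Yes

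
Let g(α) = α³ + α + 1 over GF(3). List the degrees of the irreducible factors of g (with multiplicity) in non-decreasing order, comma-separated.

1, 2

Roots in GF(3): g(0) = 1; g(1) = 0 → root; g(2) = 2.
Linear factors from roots: (α - 1).
Complete factorization: g(α) = (α - 1)·(α² + α - 1).
Factor degrees with multiplicity: 1 + 2 = 3.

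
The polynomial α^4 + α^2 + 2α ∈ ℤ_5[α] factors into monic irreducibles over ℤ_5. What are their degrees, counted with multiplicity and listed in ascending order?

1, 1, 2

Write g(α) = α^4 + α^2 + 2α.
Roots in ℤ_5: g(0) = 0 → root; g(1) = 4; g(2) = 4; g(3) = 1; g(4) = 0 → root.
Linear factors from roots: (α), (α + 1).
Complete factorization: g(α) = (α)·(α + 1)·(α^2 - α + 2).
Factor degrees with multiplicity: 1 + 1 + 2 = 4.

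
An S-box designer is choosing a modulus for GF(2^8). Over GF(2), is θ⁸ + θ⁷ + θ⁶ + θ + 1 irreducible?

Write h(θ) = θ⁸ + θ⁷ + θ⁶ + θ + 1.
Check for roots in GF(2): h(0) = 1; h(1) = 1.
No roots, so no linear factors.
Monic irreducibles of degree 2 over GF(2): θ² + θ + 1.
None of them divide h (all give nonzero remainder).
Monic irreducibles of degree 3 over GF(2): θ³ + θ + 1, θ³ + θ² + 1.
None of them divide h (all give nonzero remainder).
Monic irreducibles of degree 4 over GF(2): θ⁴ + θ + 1, θ⁴ + θ³ + 1, θ⁴ + θ³ + θ² + θ + 1.
None of them divide h (all give nonzero remainder).
No irreducible factor of degree ≤ 4 exists, so h is irreducible over GF(2).

Yes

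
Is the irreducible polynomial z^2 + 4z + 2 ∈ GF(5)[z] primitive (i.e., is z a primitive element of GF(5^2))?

Write f(z) = z^2 + 4z + 2.
|GF(5^2)^×| = 5^2 − 1 = 24. Prime factorization: 24 = 2^3·3.
f is primitive ⇔ z has order 24 in GF(5)[z]/(f), i.e. z^(24/q) ≠ 1 for each prime q | 24.
z^(12) mod f = 4.
z^(8) mod f = 2z + 1.
None equal 1, so z has full order 24; f is primitive.

Yes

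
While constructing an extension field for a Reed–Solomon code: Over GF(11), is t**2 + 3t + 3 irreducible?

Write h(t) = t**2 + 3t + 3.
Check each element of GF(11) for a root: h(0)=3, h(1)=7, h(2)=2, h(3)=10, h(4)=9, h(5)=10, h(6)=2, h(7)=7, h(8)=3, h(9)=1, h(10)=1.
No roots. A degree-2 polynomial over a field with no linear factor is irreducible.

Yes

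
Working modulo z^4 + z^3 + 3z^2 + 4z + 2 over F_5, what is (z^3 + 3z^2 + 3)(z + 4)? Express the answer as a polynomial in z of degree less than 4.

Multiply in F_5[z]: (z^3 + 3z^2 + 3)·(z + 4) = z^4 + 2z^3 + 2z^2 + 3z + 2.
Reduce using z^4 ≡ 4z^3 + 2z^2 + z + 3 (mod z^4 + z^3 + 3z^2 + 4z + 2).
Reduced: z^3 + 4z^2 + 4z.

z^3 + 4z^2 + 4z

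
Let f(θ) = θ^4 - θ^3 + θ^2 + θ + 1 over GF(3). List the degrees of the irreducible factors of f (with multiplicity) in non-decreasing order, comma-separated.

Roots in GF(3): f(0) = 1; f(1) = 0 → root; f(2) = 0 → root.
Linear factors from roots: (θ - 1), (θ + 1).
Complete factorization: f(θ) = (θ + 1)·(θ - 1)·(θ^2 - θ - 1).
Factor degrees with multiplicity: 1 + 1 + 2 = 4.

1, 1, 2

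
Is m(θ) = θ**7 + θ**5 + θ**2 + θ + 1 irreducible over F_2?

Yes

Check for roots in F_2: m(0) = 1; m(1) = 1.
No roots, so no linear factors.
Monic irreducibles of degree 2 over GF(2): θ**2 + θ + 1.
None of them divide m (all give nonzero remainder).
Monic irreducibles of degree 3 over GF(2): θ**3 + θ + 1, θ**3 + θ**2 + 1.
None of them divide m (all give nonzero remainder).
No irreducible factor of degree ≤ 3 exists, so m is irreducible over GF(2).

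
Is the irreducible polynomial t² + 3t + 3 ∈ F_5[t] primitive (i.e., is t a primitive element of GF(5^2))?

Write f(t) = t² + 3t + 3.
|GF(5^2)^×| = 5^2 − 1 = 24. Prime factorization: 24 = 2^3·3.
f is primitive ⇔ t has order 24 in GF(5)[t]/(f), i.e. t^(24/q) ≠ 1 for each prime q | 24.
t^(12) mod f = 4.
t^(8) mod f = t + 1.
None equal 1, so t has full order 24; f is primitive.

Yes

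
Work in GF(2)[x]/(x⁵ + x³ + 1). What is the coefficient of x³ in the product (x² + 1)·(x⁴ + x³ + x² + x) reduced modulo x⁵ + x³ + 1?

1

Multiply in GF(2)[x]: (x² + 1)·(x⁴ + x³ + x² + x) = x⁶ + x⁵ + x² + x.
Reduce using x⁵ ≡ x³ + 1 (mod x⁵ + x³ + 1).
Reduced: x⁴ + x³ + x² + 1.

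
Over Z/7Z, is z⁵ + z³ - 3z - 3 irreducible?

Write h(z) = z⁵ + z³ - 3z - 3.
Check for roots in Z/7Z: h(0) = 4; h(1) = 3; h(2) = 3; h(3) = 6; h(4) = 2; h(5) = 5; h(6) = 5.
No roots, so no linear factors.
Degree-2 irreducible divisors: test the 21 monic irreducibles of degree 2 over GF(7).
None of them divide h (all give nonzero remainder).
No irreducible factor of degree ≤ 2 exists, so h is irreducible over GF(7).

Yes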